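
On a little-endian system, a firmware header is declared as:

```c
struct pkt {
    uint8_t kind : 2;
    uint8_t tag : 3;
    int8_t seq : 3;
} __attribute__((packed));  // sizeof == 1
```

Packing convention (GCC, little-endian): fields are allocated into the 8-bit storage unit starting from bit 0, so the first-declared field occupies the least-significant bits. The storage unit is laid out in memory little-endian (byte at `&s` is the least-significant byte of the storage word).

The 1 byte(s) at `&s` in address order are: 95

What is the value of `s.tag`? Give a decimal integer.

5

[0]=0x95 (little-endian) → word 0x95
kind [0+:2] = (word>>0) & 0x3 = 1
tag [2+:3] = (word>>2) & 0x7 = 5  ←
seq [5+:3] = (word>>5) & 0x7 = 4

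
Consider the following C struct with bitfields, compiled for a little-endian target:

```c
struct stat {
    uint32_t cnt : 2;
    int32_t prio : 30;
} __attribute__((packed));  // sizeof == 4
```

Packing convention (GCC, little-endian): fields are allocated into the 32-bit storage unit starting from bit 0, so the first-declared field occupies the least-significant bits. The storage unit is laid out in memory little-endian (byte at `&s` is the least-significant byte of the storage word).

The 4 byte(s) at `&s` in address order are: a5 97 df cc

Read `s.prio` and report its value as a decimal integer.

-214440471

[0]=0xa5 [1]=0x97 [2]=0xdf [3]=0xcc (little-endian) → word 0xccdf97a5
cnt [0+:2] = (word>>0) & 0x3 = 1
prio [2+:30] = (word>>2) & 0x3fffffff = 859301353  ←
prio signed 30b, MSB=1: 859301353 - 1073741824 = -214440471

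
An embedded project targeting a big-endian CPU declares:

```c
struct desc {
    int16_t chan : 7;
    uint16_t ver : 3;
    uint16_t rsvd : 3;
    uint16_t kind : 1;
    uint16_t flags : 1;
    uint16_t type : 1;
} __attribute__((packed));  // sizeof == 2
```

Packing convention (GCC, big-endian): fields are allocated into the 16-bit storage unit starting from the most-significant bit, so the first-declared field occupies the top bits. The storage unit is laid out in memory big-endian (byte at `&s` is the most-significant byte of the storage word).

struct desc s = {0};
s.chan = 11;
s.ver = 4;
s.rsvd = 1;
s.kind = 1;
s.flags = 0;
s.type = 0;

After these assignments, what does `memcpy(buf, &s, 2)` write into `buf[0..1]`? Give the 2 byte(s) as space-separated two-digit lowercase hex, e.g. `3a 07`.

17 0c

[9+:7] chan=11 & 0x7f = 0xb; word=0x1600
[6+:3] ver=4 & 0x7 = 0x4; word=0x1700
[3+:3] rsvd=1 & 0x7 = 0x1; word=0x1708
[2+:1] kind=1 & 0x1 = 0x1; word=0x170c
[1+:1] flags=0 & 0x1 = 0x0; word=0x170c
[0+:1] type=0 & 0x1 = 0x0; word=0x170c
word = 0x170c → big-endian bytes:
  [0]=0x17  [1]=0x0c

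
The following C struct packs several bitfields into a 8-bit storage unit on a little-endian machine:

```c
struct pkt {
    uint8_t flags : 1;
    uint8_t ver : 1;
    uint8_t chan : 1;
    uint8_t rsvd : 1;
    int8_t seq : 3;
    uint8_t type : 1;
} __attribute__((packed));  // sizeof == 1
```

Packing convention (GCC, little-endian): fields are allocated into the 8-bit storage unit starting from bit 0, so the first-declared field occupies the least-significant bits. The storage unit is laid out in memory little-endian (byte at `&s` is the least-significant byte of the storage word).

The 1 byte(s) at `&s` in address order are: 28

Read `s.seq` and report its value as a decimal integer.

2

[0]=0x28 (little-endian) → word 0x28
flags:1 @ bit 0 → (0x28>>0)&0x1 = 0x0
ver:1 @ bit 1 → (0x28>>1)&0x1 = 0x0
chan:1 @ bit 2 → (0x28>>2)&0x1 = 0x0
rsvd:1 @ bit 3 → (0x28>>3)&0x1 = 0x1
seq:3 @ bit 4 → (0x28>>4)&0x7 = 0x2  ←
type:1 @ bit 7 → (0x28>>7)&0x1 = 0x0
seq signed 3b, MSB=0: value = 2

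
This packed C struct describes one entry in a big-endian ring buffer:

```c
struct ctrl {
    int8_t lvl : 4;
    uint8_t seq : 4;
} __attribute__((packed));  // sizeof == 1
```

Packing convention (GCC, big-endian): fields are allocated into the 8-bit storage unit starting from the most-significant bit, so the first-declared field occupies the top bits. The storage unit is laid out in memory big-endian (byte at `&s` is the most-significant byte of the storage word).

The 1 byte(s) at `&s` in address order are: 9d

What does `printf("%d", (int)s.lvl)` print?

-7

[0]=0x9d (big-endian) → word 0x9d
lvl [4+:4] = (word>>4) & 0xf = 9  ←
seq [0+:4] = (word>>0) & 0xf = 13
lvl signed 4b, MSB=1: 9 - 16 = -7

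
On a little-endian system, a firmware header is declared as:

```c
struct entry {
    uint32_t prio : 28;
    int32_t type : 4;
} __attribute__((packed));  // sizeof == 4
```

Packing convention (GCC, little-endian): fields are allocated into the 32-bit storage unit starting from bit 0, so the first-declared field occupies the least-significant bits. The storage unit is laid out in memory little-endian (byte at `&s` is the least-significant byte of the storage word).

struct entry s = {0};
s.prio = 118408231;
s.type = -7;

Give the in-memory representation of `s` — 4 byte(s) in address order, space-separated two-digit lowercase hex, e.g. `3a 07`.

27 c4 0e 97

prio (28b) val=118408231 bits=0x70ec427 at bit 0: 0x070ec427
type (4b) val=-7 bits=0x9 at bit 28: 0x970ec427
word = 0x970ec427 → little-endian bytes:
  [0]=0x27  [1]=0xc4  [2]=0x0e  [3]=0x97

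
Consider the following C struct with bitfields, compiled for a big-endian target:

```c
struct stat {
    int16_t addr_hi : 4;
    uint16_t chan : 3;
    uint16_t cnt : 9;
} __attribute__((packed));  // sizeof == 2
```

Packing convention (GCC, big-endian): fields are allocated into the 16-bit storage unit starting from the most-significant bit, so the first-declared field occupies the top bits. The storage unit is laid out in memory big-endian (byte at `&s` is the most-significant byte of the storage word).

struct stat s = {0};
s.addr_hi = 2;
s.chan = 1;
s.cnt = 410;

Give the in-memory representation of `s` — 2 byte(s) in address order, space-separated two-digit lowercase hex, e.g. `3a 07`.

[12+:4] addr_hi=2 & 0xf = 0x2; word=0x2000
[9+:3] chan=1 & 0x7 = 0x1; word=0x2200
[0+:9] cnt=410 & 0x1ff = 0x19a; word=0x239a
word = 0x239a → big-endian bytes:
  [0]=0x23  [1]=0x9a

23 9a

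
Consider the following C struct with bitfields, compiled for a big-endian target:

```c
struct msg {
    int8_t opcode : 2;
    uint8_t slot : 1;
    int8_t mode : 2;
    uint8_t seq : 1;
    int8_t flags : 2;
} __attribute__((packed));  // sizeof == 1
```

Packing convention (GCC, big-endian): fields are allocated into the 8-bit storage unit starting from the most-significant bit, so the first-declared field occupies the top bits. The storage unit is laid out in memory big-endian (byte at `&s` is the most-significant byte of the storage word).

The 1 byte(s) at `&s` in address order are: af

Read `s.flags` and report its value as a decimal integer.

[0]=0xaf (big-endian) → word 0xaf
opcode [6+:2] = (word>>6) & 0x3 = 2
slot [5+:1] = (word>>5) & 0x1 = 1
mode [3+:2] = (word>>3) & 0x3 = 1
seq [2+:1] = (word>>2) & 0x1 = 1
flags [0+:2] = (word>>0) & 0x3 = 3  ←
flags signed 2b, MSB=1: 3 - 4 = -1

-1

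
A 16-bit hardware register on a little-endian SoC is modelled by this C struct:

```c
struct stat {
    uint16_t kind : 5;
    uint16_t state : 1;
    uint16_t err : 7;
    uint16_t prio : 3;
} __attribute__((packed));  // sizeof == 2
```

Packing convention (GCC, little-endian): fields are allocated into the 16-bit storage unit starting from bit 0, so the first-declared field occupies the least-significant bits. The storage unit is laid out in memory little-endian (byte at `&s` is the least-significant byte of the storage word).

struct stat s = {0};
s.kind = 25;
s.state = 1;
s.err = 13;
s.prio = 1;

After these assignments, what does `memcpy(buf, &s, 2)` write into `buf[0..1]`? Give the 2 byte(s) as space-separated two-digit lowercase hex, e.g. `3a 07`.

79 23

kind:5 = 25 → 0x19 << 0 → word 0x0019
state:1 = 1 → 0x1 << 5 → word 0x0039
err:7 = 13 → 0xd << 6 → word 0x0379
prio:3 = 1 → 0x1 << 13 → word 0x2379
word = 0x2379 → little-endian bytes:
  [0]=0x79  [1]=0x23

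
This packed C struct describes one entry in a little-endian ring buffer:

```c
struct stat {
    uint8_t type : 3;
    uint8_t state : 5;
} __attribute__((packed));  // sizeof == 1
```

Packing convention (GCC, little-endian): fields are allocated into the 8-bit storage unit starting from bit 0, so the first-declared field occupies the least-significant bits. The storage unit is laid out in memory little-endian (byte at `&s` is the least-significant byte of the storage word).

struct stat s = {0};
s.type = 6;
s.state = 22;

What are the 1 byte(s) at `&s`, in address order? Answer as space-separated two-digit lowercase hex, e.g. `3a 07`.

b6

type (3b) val=6 bits=0x6 at bit 0: 0x06
state (5b) val=22 bits=0x16 at bit 3: 0xb6
word = 0xb6 → little-endian bytes:
  [0]=0xb6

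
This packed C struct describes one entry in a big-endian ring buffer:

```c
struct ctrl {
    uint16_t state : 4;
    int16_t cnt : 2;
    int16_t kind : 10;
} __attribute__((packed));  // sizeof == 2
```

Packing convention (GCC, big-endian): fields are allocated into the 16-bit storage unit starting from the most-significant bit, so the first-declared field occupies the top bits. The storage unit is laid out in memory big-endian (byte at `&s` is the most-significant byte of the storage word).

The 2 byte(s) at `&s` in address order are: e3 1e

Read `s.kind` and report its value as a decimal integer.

[0]=0xe3 [1]=0x1e (big-endian) → word 0xe31e
state:4 @ bit 12 → (0xe31e>>12)&0xf = 0xe
cnt:2 @ bit 10 → (0xe31e>>10)&0x3 = 0x0
kind:10 @ bit 0 → (0xe31e>>0)&0x3ff = 0x31e  ←
kind signed 10b, MSB=1: 798 - 1024 = -226

-226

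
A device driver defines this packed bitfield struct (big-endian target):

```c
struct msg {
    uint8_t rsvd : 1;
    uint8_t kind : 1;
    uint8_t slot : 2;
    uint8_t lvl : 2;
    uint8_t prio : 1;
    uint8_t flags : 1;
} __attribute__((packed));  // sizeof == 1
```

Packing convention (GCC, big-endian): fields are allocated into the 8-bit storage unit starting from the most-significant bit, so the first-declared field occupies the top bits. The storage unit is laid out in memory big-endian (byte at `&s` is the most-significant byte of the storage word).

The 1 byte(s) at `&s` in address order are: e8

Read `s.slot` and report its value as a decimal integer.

[0]=0xe8 (big-endian) → word 0xe8
rsvd:1 @ bit 7 → (0xe8>>7)&0x1 = 0x1
kind:1 @ bit 6 → (0xe8>>6)&0x1 = 0x1
slot:2 @ bit 4 → (0xe8>>4)&0x3 = 0x2  ←
lvl:2 @ bit 2 → (0xe8>>2)&0x3 = 0x2
prio:1 @ bit 1 → (0xe8>>1)&0x1 = 0x0
flags:1 @ bit 0 → (0xe8>>0)&0x1 = 0x0

2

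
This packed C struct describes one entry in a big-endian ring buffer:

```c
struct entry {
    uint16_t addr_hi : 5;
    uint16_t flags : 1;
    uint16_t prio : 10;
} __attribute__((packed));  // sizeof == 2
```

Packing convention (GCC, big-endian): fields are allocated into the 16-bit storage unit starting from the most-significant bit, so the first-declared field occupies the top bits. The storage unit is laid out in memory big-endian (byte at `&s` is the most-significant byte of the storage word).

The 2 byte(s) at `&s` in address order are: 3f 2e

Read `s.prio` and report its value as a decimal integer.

[0]=0x3f [1]=0x2e (big-endian) → word 0x3f2e
addr_hi:5 @ bit 11 → (0x3f2e>>11)&0x1f = 0x7
flags:1 @ bit 10 → (0x3f2e>>10)&0x1 = 0x1
prio:10 @ bit 0 → (0x3f2e>>0)&0x3ff = 0x32e  ←

814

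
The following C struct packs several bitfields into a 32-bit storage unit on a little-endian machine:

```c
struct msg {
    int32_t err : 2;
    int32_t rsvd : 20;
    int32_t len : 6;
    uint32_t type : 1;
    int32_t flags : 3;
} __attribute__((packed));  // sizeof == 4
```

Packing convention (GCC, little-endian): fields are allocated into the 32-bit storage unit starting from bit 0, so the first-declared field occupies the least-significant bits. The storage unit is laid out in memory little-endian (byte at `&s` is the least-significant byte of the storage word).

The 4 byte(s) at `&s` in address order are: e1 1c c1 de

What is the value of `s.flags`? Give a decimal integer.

[0]=0xe1 [1]=0x1c [2]=0xc1 [3]=0xde (little-endian) → word 0xdec11ce1
err [0+:2] = (word>>0) & 0x3 = 1
rsvd [2+:20] = (word>>2) & 0xfffff = 18232
len [22+:6] = (word>>22) & 0x3f = 59
type [28+:1] = (word>>28) & 0x1 = 1
flags [29+:3] = (word>>29) & 0x7 = 6  ←
flags signed 3b, MSB=1: 6 - 8 = -2

-2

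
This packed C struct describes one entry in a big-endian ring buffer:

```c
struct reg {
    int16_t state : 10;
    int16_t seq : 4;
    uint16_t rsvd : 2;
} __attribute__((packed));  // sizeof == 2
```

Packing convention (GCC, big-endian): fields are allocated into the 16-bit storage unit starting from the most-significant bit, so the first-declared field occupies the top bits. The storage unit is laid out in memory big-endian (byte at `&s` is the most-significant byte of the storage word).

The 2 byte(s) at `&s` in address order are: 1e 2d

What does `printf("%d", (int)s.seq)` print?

[0]=0x1e [1]=0x2d (big-endian) → word 0x1e2d
state:10 @ bit 6 → (0x1e2d>>6)&0x3ff = 0x78
seq:4 @ bit 2 → (0x1e2d>>2)&0xf = 0xb  ←
rsvd:2 @ bit 0 → (0x1e2d>>0)&0x3 = 0x1
seq signed 4b, MSB=1: 11 - 16 = -5

-5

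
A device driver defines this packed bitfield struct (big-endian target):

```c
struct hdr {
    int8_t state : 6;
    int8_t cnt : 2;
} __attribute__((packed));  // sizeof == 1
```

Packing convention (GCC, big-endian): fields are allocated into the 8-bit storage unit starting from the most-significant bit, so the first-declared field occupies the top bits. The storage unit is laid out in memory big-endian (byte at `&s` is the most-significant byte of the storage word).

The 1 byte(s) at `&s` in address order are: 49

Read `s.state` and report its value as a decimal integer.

[0]=0x49 (big-endian) → word 0x49
state [2+:6] = (word>>2) & 0x3f = 18  ←
cnt [0+:2] = (word>>0) & 0x3 = 1
state signed 6b, MSB=0: value = 18

18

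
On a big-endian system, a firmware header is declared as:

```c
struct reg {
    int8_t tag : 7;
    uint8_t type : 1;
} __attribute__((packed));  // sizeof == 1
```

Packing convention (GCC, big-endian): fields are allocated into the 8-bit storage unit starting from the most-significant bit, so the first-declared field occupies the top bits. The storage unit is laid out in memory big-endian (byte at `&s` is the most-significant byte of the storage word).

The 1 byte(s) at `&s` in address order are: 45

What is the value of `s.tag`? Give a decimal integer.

[0]=0x45 (big-endian) → word 0x45
tag [1+:7] = (word>>1) & 0x7f = 34  ←
type [0+:1] = (word>>0) & 0x1 = 1
tag signed 7b, MSB=0: value = 34

34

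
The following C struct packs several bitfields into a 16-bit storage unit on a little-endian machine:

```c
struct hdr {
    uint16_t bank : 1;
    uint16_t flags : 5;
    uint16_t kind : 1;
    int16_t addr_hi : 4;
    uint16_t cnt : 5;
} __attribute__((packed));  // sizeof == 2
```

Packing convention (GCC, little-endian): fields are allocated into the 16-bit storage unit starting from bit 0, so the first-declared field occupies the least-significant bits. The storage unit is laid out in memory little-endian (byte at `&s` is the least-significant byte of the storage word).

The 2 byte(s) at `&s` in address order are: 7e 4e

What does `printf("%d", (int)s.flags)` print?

31

[0]=0x7e [1]=0x4e (little-endian) → word 0x4e7e
bank:1 @ bit 0 → (0x4e7e>>0)&0x1 = 0x0
flags:5 @ bit 1 → (0x4e7e>>1)&0x1f = 0x1f  ←
kind:1 @ bit 6 → (0x4e7e>>6)&0x1 = 0x1
addr_hi:4 @ bit 7 → (0x4e7e>>7)&0xf = 0xc
cnt:5 @ bit 11 → (0x4e7e>>11)&0x1f = 0x9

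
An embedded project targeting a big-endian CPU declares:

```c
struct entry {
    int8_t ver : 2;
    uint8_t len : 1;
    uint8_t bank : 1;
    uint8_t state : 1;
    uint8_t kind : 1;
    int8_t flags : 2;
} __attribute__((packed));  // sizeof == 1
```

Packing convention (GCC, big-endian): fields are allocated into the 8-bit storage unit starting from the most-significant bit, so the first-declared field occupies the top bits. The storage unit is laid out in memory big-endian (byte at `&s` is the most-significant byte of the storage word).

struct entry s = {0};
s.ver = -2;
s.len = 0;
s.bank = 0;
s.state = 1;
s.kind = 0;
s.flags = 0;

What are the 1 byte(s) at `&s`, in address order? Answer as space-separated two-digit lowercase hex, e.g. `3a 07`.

[6+:2] ver=-2 & 0x3 = 0x2; word=0x80
[5+:1] len=0 & 0x1 = 0x0; word=0x80
[4+:1] bank=0 & 0x1 = 0x0; word=0x80
[3+:1] state=1 & 0x1 = 0x1; word=0x88
[2+:1] kind=0 & 0x1 = 0x0; word=0x88
[0+:2] flags=0 & 0x3 = 0x0; word=0x88
word = 0x88 → big-endian bytes:
  [0]=0x88

88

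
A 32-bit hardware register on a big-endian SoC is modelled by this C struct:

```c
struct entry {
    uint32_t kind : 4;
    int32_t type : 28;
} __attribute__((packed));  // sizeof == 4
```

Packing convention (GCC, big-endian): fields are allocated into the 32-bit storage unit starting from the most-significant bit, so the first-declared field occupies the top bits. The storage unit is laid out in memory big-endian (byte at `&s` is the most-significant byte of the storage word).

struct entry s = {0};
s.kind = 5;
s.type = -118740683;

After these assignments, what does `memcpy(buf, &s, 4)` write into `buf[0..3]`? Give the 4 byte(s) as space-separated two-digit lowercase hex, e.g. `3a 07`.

58 ec 29 35

kind (4b) val=5 bits=0x5 at bit 28: 0x50000000
type (28b) val=-118740683 bits=0x8ec2935 at bit 0: 0x58ec2935
word = 0x58ec2935 → big-endian bytes:
  [0]=0x58  [1]=0xec  [2]=0x29  [3]=0x35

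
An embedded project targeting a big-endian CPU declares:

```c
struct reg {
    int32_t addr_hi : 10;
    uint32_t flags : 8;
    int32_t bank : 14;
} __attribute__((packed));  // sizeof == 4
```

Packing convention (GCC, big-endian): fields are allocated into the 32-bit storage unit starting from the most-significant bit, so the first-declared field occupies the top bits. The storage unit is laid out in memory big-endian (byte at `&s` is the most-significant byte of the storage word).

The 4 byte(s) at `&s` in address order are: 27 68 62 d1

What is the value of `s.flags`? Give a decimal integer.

161

[0]=0x27 [1]=0x68 [2]=0x62 [3]=0xd1 (big-endian) → word 0x276862d1
addr_hi:10 @ bit 22 → (0x276862d1>>22)&0x3ff = 0x9d
flags:8 @ bit 14 → (0x276862d1>>14)&0xff = 0xa1  ←
bank:14 @ bit 0 → (0x276862d1>>0)&0x3fff = 0x22d1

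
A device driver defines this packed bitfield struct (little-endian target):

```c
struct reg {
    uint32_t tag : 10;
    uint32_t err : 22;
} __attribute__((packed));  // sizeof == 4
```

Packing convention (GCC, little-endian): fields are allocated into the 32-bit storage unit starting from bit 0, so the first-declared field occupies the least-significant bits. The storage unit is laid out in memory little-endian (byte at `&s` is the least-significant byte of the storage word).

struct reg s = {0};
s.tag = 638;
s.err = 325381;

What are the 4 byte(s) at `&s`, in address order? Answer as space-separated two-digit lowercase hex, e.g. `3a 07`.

7e 16 dc 13

tag:10 = 638 → 0x27e << 0 → word 0x0000027e
err:22 = 325381 → 0x4f705 << 10 → word 0x13dc167e
word = 0x13dc167e → little-endian bytes:
  [0]=0x7e  [1]=0x16  [2]=0xdc  [3]=0x13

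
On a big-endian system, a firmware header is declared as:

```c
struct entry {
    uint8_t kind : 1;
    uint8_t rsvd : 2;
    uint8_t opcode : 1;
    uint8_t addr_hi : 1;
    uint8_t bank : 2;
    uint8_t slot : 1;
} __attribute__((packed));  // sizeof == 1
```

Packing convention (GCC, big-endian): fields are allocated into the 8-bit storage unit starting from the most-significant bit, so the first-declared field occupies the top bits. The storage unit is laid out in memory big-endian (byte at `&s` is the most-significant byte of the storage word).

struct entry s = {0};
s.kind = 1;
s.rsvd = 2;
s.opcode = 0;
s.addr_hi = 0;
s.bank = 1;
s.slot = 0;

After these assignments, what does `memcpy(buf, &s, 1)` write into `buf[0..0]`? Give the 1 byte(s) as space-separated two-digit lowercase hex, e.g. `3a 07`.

kind:1 = 1 → 0x1 << 7 → word 0x80
rsvd:2 = 2 → 0x2 << 5 → word 0xc0
opcode:1 = 0 → 0x0 << 4 → word 0xc0
addr_hi:1 = 0 → 0x0 << 3 → word 0xc0
bank:2 = 1 → 0x1 << 1 → word 0xc2
slot:1 = 0 → 0x0 << 0 → word 0xc2
word = 0xc2 → big-endian bytes:
  [0]=0xc2

c2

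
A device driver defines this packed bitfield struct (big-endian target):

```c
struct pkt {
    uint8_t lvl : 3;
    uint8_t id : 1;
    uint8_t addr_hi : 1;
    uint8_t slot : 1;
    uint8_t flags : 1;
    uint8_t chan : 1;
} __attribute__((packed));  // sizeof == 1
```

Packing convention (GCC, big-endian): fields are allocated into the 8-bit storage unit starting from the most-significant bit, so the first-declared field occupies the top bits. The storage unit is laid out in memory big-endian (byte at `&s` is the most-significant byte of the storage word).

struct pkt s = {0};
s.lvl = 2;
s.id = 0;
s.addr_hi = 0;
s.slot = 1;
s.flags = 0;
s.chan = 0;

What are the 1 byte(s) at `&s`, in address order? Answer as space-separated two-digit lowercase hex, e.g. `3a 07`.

44

lvl (3b) val=2 bits=0x2 at bit 5: 0x40
id (1b) val=0 bits=0x0 at bit 4: 0x40
addr_hi (1b) val=0 bits=0x0 at bit 3: 0x40
slot (1b) val=1 bits=0x1 at bit 2: 0x44
flags (1b) val=0 bits=0x0 at bit 1: 0x44
chan (1b) val=0 bits=0x0 at bit 0: 0x44
word = 0x44 → big-endian bytes:
  [0]=0x44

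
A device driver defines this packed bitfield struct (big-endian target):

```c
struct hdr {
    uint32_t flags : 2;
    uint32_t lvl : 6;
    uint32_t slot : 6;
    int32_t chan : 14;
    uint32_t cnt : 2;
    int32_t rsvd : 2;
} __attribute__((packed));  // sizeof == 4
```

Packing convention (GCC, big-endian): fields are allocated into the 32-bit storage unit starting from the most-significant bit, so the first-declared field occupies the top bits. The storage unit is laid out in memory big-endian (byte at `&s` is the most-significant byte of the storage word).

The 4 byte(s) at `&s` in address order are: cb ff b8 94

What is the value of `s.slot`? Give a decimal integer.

[0]=0xcb [1]=0xff [2]=0xb8 [3]=0x94 (big-endian) → word 0xcbffb894
flags:2 @ bit 30 → (0xcbffb894>>30)&0x3 = 0x3
lvl:6 @ bit 24 → (0xcbffb894>>24)&0x3f = 0xb
slot:6 @ bit 18 → (0xcbffb894>>18)&0x3f = 0x3f  ←
chan:14 @ bit 4 → (0xcbffb894>>4)&0x3fff = 0x3b89
cnt:2 @ bit 2 → (0xcbffb894>>2)&0x3 = 0x1
rsvd:2 @ bit 0 → (0xcbffb894>>0)&0x3 = 0x0

63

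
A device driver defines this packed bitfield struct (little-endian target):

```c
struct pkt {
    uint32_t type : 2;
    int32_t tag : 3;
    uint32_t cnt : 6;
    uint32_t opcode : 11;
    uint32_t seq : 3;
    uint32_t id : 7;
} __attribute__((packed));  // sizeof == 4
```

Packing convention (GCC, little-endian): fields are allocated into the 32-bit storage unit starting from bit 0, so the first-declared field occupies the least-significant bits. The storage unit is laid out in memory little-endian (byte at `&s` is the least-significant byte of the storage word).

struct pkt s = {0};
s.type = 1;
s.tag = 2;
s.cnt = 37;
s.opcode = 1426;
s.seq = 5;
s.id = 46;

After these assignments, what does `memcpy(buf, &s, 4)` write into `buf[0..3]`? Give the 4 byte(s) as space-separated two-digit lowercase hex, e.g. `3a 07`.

a9 94 6c 5d

[0+:2] type=1 & 0x3 = 0x1; word=0x00000001
[2+:3] tag=2 & 0x7 = 0x2; word=0x00000009
[5+:6] cnt=37 & 0x3f = 0x25; word=0x000004a9
[11+:11] opcode=1426 & 0x7ff = 0x592; word=0x002c94a9
[22+:3] seq=5 & 0x7 = 0x5; word=0x016c94a9
[25+:7] id=46 & 0x7f = 0x2e; word=0x5d6c94a9
word = 0x5d6c94a9 → little-endian bytes:
  [0]=0xa9  [1]=0x94  [2]=0x6c  [3]=0x5d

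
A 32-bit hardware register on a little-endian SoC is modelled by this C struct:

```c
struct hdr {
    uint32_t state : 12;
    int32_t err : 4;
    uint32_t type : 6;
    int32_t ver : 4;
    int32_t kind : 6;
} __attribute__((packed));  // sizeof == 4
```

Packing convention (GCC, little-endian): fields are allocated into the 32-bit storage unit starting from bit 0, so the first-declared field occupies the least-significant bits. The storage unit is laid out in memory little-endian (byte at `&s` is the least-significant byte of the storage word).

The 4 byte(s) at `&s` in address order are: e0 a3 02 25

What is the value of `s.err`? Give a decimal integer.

[0]=0xe0 [1]=0xa3 [2]=0x02 [3]=0x25 (little-endian) → word 0x2502a3e0
state [0+:12] = (word>>0) & 0xfff = 992
err [12+:4] = (word>>12) & 0xf = 10  ←
type [16+:6] = (word>>16) & 0x3f = 2
ver [22+:4] = (word>>22) & 0xf = 4
kind [26+:6] = (word>>26) & 0x3f = 9
err signed 4b, MSB=1: 10 - 16 = -6

-6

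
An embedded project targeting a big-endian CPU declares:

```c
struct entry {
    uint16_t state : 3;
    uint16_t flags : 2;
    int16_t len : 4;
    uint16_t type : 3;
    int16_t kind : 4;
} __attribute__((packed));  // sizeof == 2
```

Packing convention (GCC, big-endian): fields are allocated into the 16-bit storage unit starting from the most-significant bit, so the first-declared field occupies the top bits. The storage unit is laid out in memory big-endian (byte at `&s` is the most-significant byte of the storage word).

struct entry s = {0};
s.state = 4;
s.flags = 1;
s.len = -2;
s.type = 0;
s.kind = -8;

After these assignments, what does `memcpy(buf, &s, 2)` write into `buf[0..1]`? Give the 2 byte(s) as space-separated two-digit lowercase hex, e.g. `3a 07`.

8f 08

[13+:3] state=4 & 0x7 = 0x4; word=0x8000
[11+:2] flags=1 & 0x3 = 0x1; word=0x8800
[7+:4] len=-2 & 0xf = 0xe; word=0x8f00
[4+:3] type=0 & 0x7 = 0x0; word=0x8f00
[0+:4] kind=-8 & 0xf = 0x8; word=0x8f08
word = 0x8f08 → big-endian bytes:
  [0]=0x8f  [1]=0x08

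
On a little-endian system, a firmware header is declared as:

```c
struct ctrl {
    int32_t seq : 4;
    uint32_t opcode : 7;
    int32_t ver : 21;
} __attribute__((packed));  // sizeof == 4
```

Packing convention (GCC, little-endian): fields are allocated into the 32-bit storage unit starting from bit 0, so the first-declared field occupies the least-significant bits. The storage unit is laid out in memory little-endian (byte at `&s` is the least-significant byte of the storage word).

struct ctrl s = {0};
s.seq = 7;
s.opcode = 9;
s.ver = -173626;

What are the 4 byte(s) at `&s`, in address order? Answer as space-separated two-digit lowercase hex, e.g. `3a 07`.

seq (4b) val=7 bits=0x7 at bit 0: 0x00000007
opcode (7b) val=9 bits=0x9 at bit 4: 0x00000097
ver (21b) val=-173626 bits=0x1d59c6 at bit 11: 0xeace3097
word = 0xeace3097 → little-endian bytes:
  [0]=0x97  [1]=0x30  [2]=0xce  [3]=0xea

97 30 ce ea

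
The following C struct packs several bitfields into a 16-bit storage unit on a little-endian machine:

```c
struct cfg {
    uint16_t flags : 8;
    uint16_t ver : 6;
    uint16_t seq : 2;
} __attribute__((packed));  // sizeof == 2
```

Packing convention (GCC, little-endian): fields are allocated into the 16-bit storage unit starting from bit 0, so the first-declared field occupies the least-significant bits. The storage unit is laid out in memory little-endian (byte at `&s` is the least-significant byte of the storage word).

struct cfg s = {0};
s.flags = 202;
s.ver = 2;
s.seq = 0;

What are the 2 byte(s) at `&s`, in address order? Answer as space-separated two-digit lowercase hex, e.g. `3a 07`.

ca 02

flags:8 = 202 → 0xca << 0 → word 0x00ca
ver:6 = 2 → 0x2 << 8 → word 0x02ca
seq:2 = 0 → 0x0 << 14 → word 0x02ca
word = 0x02ca → little-endian bytes:
  [0]=0xca  [1]=0x02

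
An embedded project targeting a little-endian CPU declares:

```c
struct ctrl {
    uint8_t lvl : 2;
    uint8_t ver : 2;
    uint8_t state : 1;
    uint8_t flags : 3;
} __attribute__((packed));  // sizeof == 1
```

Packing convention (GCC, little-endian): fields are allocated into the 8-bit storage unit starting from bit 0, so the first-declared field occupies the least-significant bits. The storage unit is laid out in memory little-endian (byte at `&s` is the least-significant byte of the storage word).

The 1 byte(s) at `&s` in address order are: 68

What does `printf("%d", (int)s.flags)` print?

[0]=0x68 (little-endian) → word 0x68
lvl [0+:2] = (word>>0) & 0x3 = 0
ver [2+:2] = (word>>2) & 0x3 = 2
state [4+:1] = (word>>4) & 0x1 = 0
flags [5+:3] = (word>>5) & 0x7 = 3  ←

3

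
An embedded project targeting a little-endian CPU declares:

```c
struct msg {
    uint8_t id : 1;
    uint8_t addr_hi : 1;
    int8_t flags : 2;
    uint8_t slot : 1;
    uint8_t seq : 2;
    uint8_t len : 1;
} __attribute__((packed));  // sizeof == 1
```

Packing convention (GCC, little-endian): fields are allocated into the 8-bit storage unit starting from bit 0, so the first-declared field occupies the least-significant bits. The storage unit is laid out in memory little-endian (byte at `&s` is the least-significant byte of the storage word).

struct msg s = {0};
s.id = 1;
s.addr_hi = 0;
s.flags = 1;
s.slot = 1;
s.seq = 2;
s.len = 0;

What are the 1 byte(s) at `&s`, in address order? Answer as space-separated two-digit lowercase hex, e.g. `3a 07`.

id:1 = 1 → 0x1 << 0 → word 0x01
addr_hi:1 = 0 → 0x0 << 1 → word 0x01
flags:2 = 1 → 0x1 << 2 → word 0x05
slot:1 = 1 → 0x1 << 4 → word 0x15
seq:2 = 2 → 0x2 << 5 → word 0x55
len:1 = 0 → 0x0 << 7 → word 0x55
word = 0x55 → little-endian bytes:
  [0]=0x55

55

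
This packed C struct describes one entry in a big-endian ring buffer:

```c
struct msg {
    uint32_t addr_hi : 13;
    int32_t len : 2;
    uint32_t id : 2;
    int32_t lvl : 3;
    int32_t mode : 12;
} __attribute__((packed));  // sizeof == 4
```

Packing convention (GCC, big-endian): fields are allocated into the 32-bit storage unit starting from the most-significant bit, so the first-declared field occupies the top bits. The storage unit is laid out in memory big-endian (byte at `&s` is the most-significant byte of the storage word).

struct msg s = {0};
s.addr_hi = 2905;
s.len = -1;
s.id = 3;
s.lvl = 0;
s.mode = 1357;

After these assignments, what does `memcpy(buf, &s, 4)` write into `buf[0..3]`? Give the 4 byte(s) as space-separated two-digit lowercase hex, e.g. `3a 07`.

[19+:13] addr_hi=2905 & 0x1fff = 0xb59; word=0x5ac80000
[17+:2] len=-1 & 0x3 = 0x3; word=0x5ace0000
[15+:2] id=3 & 0x3 = 0x3; word=0x5acf8000
[12+:3] lvl=0 & 0x7 = 0x0; word=0x5acf8000
[0+:12] mode=1357 & 0xfff = 0x54d; word=0x5acf854d
word = 0x5acf854d → big-endian bytes:
  [0]=0x5a  [1]=0xcf  [2]=0x85  [3]=0x4d

5a cf 85 4d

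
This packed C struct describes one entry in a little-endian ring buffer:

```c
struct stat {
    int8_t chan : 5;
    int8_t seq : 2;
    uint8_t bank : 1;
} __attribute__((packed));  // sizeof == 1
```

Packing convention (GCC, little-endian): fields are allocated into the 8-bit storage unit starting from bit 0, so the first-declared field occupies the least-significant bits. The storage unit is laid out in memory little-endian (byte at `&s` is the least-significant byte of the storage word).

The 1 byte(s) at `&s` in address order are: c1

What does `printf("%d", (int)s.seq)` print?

-2

[0]=0xc1 (little-endian) → word 0xc1
chan:5 @ bit 0 → (0xc1>>0)&0x1f = 0x1
seq:2 @ bit 5 → (0xc1>>5)&0x3 = 0x2  ←
bank:1 @ bit 7 → (0xc1>>7)&0x1 = 0x1
seq signed 2b, MSB=1: 2 - 4 = -2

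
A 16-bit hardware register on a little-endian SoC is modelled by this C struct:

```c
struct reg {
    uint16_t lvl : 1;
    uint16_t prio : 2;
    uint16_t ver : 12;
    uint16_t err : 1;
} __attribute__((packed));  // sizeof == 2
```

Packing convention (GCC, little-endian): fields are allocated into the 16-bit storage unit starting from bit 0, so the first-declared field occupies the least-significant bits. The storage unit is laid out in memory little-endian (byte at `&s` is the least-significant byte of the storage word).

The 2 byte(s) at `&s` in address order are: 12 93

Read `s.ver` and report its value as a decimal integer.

610

[0]=0x12 [1]=0x93 (little-endian) → word 0x9312
lvl [0+:1] = (word>>0) & 0x1 = 0
prio [1+:2] = (word>>1) & 0x3 = 1
ver [3+:12] = (word>>3) & 0xfff = 610  ←
err [15+:1] = (word>>15) & 0x1 = 1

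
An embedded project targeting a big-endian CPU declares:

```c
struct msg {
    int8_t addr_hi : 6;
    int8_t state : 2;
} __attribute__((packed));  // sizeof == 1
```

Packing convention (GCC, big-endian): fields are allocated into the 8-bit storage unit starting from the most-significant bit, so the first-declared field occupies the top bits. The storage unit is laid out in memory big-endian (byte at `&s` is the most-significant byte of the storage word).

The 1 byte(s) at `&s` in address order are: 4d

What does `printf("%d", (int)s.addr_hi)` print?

19

[0]=0x4d (big-endian) → word 0x4d
addr_hi:6 @ bit 2 → (0x4d>>2)&0x3f = 0x13  ←
state:2 @ bit 0 → (0x4d>>0)&0x3 = 0x1
addr_hi signed 6b, MSB=0: value = 19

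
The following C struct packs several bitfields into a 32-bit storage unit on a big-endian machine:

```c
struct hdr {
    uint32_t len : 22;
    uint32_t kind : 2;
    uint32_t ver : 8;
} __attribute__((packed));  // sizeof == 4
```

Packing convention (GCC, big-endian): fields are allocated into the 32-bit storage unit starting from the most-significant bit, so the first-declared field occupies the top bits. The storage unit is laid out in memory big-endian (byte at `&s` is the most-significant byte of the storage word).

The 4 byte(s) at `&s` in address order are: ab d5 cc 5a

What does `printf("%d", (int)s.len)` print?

2815347

[0]=0xab [1]=0xd5 [2]=0xcc [3]=0x5a (big-endian) → word 0xabd5cc5a
len [10+:22] = (word>>10) & 0x3fffff = 2815347  ←
kind [8+:2] = (word>>8) & 0x3 = 0
ver [0+:8] = (word>>0) & 0xff = 90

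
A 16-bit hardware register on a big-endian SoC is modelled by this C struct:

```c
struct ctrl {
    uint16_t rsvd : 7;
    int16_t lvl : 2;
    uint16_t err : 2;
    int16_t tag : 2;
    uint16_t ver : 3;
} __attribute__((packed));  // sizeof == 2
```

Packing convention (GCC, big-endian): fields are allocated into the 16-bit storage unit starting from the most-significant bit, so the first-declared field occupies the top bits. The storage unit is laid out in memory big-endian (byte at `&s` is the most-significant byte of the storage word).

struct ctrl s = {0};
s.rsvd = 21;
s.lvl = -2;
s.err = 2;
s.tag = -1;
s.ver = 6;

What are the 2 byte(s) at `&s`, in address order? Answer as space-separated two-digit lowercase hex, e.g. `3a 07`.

rsvd (7b) val=21 bits=0x15 at bit 9: 0x2a00
lvl (2b) val=-2 bits=0x2 at bit 7: 0x2b00
err (2b) val=2 bits=0x2 at bit 5: 0x2b40
tag (2b) val=-1 bits=0x3 at bit 3: 0x2b58
ver (3b) val=6 bits=0x6 at bit 0: 0x2b5e
word = 0x2b5e → big-endian bytes:
  [0]=0x2b  [1]=0x5e

2b 5e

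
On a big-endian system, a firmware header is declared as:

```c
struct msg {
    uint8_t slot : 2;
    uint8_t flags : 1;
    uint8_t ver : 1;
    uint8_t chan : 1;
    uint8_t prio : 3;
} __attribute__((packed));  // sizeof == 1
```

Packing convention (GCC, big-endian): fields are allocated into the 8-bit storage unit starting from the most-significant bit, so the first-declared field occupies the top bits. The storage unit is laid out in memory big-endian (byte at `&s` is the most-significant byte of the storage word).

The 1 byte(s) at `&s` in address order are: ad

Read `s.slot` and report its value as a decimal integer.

2

[0]=0xad (big-endian) → word 0xad
slot [6+:2] = (word>>6) & 0x3 = 2  ←
flags [5+:1] = (word>>5) & 0x1 = 1
ver [4+:1] = (word>>4) & 0x1 = 0
chan [3+:1] = (word>>3) & 0x1 = 1
prio [0+:3] = (word>>0) & 0x7 = 5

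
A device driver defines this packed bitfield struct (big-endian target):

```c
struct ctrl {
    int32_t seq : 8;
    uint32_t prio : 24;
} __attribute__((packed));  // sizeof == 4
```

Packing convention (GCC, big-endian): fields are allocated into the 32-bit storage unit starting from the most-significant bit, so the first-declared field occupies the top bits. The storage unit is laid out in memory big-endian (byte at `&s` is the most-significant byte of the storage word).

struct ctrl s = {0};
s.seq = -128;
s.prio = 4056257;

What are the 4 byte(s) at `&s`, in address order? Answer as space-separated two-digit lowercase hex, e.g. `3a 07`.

[24+:8] seq=-128 & 0xff = 0x80; word=0x80000000
[0+:24] prio=4056257 & 0xffffff = 0x3de4c1; word=0x803de4c1
word = 0x803de4c1 → big-endian bytes:
  [0]=0x80  [1]=0x3d  [2]=0xe4  [3]=0xc1

80 3d e4 c1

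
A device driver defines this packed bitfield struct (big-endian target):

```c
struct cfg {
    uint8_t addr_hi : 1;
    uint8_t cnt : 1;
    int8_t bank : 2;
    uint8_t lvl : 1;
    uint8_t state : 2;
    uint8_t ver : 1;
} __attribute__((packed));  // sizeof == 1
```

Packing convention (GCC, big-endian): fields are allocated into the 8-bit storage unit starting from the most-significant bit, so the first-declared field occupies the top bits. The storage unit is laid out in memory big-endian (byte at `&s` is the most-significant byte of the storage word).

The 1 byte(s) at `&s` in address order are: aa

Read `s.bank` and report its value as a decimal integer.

[0]=0xaa (big-endian) → word 0xaa
addr_hi [7+:1] = (word>>7) & 0x1 = 1
cnt [6+:1] = (word>>6) & 0x1 = 0
bank [4+:2] = (word>>4) & 0x3 = 2  ←
lvl [3+:1] = (word>>3) & 0x1 = 1
state [1+:2] = (word>>1) & 0x3 = 1
ver [0+:1] = (word>>0) & 0x1 = 0
bank signed 2b, MSB=1: 2 - 4 = -2

-2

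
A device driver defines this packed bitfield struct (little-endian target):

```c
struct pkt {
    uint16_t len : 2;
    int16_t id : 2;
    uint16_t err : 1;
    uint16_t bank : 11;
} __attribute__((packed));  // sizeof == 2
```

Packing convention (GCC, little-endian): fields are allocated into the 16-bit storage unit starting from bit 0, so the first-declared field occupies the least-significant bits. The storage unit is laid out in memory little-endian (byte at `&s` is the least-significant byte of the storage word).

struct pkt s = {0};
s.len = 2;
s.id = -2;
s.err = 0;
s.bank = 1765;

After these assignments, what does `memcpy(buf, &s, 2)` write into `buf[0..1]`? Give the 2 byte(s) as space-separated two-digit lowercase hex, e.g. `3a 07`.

len:2 = 2 → 0x2 << 0 → word 0x0002
id:2 = -2 → 0x2 << 2 → word 0x000a
err:1 = 0 → 0x0 << 4 → word 0x000a
bank:11 = 1765 → 0x6e5 << 5 → word 0xdcaa
word = 0xdcaa → little-endian bytes:
  [0]=0xaa  [1]=0xdc

aa dc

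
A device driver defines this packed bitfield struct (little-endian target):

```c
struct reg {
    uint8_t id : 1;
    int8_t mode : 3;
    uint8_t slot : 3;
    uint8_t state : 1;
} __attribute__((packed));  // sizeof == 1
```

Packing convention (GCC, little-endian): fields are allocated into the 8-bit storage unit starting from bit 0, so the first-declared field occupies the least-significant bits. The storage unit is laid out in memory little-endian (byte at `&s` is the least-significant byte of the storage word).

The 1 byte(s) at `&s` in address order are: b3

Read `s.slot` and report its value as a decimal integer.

[0]=0xb3 (little-endian) → word 0xb3
id:1 @ bit 0 → (0xb3>>0)&0x1 = 0x1
mode:3 @ bit 1 → (0xb3>>1)&0x7 = 0x1
slot:3 @ bit 4 → (0xb3>>4)&0x7 = 0x3  ←
state:1 @ bit 7 → (0xb3>>7)&0x1 = 0x1

3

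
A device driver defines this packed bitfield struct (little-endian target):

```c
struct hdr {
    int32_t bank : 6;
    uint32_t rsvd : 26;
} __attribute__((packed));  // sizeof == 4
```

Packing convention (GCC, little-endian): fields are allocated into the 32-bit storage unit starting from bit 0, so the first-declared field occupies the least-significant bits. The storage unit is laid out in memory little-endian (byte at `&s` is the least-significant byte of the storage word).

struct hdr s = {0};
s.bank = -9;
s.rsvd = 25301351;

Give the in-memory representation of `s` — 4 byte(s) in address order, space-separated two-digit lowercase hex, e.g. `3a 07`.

bank:6 = -9 → 0x37 << 0 → word 0x00000037
rsvd:26 = 25301351 → 0x1821167 << 6 → word 0x608459f7
word = 0x608459f7 → little-endian bytes:
  [0]=0xf7  [1]=0x59  [2]=0x84  [3]=0x60

f7 59 84 60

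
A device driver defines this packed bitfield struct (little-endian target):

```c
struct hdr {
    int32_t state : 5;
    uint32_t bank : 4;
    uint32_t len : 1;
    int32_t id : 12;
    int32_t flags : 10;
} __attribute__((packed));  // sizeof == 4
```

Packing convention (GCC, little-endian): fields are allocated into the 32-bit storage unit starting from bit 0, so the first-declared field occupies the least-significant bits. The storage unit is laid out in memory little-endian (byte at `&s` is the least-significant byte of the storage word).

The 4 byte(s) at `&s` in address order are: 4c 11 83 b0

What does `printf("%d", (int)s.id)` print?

[0]=0x4c [1]=0x11 [2]=0x83 [3]=0xb0 (little-endian) → word 0xb083114c
state:5 @ bit 0 → (0xb083114c>>0)&0x1f = 0xc
bank:4 @ bit 5 → (0xb083114c>>5)&0xf = 0xa
len:1 @ bit 9 → (0xb083114c>>9)&0x1 = 0x0
id:12 @ bit 10 → (0xb083114c>>10)&0xfff = 0xc4  ←
flags:10 @ bit 22 → (0xb083114c>>22)&0x3ff = 0x2c2
id signed 12b, MSB=0: value = 196

196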